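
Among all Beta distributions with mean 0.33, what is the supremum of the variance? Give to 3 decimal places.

Var = μ(1−μ)/(α+β+1), which approaches μ(1−μ) as α+β → 0.
So the supremum is μ(1−μ) = 0.33×0.67 = 0.221.

0.221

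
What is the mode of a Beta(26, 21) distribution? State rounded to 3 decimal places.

0.556

The density x^(α−1)(1−x)^(β−1) is maximised at (α−1)/(α+β−2) = 25/45 = 0.556.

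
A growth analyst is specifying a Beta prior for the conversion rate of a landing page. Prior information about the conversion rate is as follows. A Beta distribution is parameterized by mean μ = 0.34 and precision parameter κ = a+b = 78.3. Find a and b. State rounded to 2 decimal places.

a = 26.62, b = 51.68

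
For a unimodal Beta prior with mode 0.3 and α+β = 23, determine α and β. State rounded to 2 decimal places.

For α,β>1 the mode is (α−1)/(α+β−2), so α = mode·(κ−2)+1 = 0.3×21+1 = 7.30.
And β = (1−mode)·(κ−2)+1 = 0.7×21+1 = 15.70.

α = 7.30, β = 15.70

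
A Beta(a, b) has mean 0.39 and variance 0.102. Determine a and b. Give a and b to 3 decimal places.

a = 0.520, b = 0.813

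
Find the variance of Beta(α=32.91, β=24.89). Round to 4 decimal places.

μ = 32.91/57.80 = 0.569377; Var = μ(1−μ)/(α+β+1) = 0.2451868/58.80 = 0.0042.

0.0042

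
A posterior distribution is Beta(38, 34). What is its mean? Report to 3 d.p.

0.528

E[X] = α/(α+β) = 38/72 = 0.528.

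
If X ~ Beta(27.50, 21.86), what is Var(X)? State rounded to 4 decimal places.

0.0049

μ = 27.50/49.36 = 0.557131; Var = μ(1−μ)/(α+β+1) = 0.2467360/50.36 = 0.0049.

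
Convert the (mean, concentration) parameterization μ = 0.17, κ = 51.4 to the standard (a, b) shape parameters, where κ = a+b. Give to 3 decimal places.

a = 8.738, b = 42.662

a = μκ = 0.17×51.4 = 8.738 and b = (1−μ)κ = 0.83×51.4 = 42.662.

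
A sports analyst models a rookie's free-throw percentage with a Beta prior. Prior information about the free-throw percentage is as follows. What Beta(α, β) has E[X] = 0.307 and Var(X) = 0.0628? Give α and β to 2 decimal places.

α = 0.73, β = 1.65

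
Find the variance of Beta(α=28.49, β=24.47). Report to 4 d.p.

α+β = 52.96 and αβ = 697.1503, so Var = αβ/[(α+β)²(α+β+1)] = 697.1503/151344.935936 = 0.0046.

0.0046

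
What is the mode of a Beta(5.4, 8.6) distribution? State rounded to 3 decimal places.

0.367

The density x^(α−1)(1−x)^(β−1) is maximised at (α−1)/(α+β−2) = 4.4/12.0 = 0.367.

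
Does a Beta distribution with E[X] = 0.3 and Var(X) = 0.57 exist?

No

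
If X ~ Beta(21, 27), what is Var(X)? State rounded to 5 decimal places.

α+β = 48 and αβ = 567, so Var = αβ/[(α+β)²(α+β+1)] = 567/112896 = 0.00502.

0.00502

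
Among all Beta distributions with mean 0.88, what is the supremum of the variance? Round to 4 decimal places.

Var = μ(1−μ)/(α+β+1), which approaches μ(1−μ) as α+β → 0.
So the supremum is μ(1−μ) = 0.88×0.12 = 0.1056.

0.1056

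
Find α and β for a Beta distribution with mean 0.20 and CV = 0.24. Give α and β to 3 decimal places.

α = 13.689, β = 54.756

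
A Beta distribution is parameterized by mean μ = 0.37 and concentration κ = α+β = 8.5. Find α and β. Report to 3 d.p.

α = μκ = 0.37×8.5 = 3.145 and β = (1−μ)κ = 0.63×8.5 = 5.355.

α = 3.145, β = 5.355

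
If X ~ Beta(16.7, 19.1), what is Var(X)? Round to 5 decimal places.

0.00676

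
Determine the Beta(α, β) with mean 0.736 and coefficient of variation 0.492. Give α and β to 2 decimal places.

α = 0.35, β = 0.13

Var = (CV·μ)² = (0.492×0.736)² = 0.131125.
α+β = μ(1−μ)/Var − 1 = 0.194304/0.131125 − 1 = 0.4818.
Thus α = 0.736·0.4818 = 0.35 and β = 0.264·0.4818 = 0.13.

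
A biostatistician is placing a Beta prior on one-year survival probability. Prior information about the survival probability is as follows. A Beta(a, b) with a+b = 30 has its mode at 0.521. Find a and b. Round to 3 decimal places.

a = 15.588, b = 14.412

Mode = (a−1)/(κ−2) with κ = a+b, so a−1 = 0.521·28 = 14.588.
a = 15.588; b = κ − a = 14.412.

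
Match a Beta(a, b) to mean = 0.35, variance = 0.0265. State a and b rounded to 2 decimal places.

By moment matching, a+b = μ(1−μ)/σ² − 1 = (0.35·0.65)/0.0265 − 1 = 8.5849 − 1 = 7.5849.
Since a/(a+b) = μ, a = 0.35·7.5849 = 2.65 and b = 0.65·7.5849 = 4.93.

a = 2.65, b = 4.93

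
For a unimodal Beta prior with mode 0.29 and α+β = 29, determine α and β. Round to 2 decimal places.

Mode = (α−1)/(κ−2) with κ = α+β, so α−1 = 0.29·27 = 7.83.
α = 8.83; β = κ − α = 20.17.

α = 8.83, β = 20.17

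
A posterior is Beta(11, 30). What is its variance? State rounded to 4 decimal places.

0.0047

Var = αβ/[(α+β)²(α+β+1)] = (11×30)/(41²×42) = 330/70602 = 0.0047.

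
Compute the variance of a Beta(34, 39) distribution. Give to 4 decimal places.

0.0034

μ = 34/73 = 0.465753; Var = μ(1−μ)/(α+β+1) = 0.2488272/74 = 0.0034.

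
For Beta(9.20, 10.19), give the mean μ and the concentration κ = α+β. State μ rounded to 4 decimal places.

κ = α+β = 9.20+10.19 = 19.39; μ = α/κ = 9.20/19.39 = 0.4745.

μ = 0.4745, κ = 19.39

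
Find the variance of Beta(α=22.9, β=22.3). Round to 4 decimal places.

0.0054

α+β = 45.2 and αβ = 510.67, so Var = αβ/[(α+β)²(α+β+1)] = 510.67/94388.448 = 0.0054.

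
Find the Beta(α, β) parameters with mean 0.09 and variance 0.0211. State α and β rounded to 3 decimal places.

Let s = α+β. The Beta variance is μ(1−μ)/(s+1).
So s+1 = μ(1−μ)/σ² = (0.09×0.91)/0.0211 = 0.0819/0.0211 = 3.8815, giving s = 2.8815.
Then α = μs = 0.09×2.8815 = 0.259 and β = (1−μ)s = 0.91×2.8815 = 2.622.

α = 0.259, β = 2.622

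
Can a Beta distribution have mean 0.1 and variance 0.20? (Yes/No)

The Beta variance bound is σ² < μ(1−μ).
Here μ(1−μ) = 0.1×0.9 = 0.09, and 0.20 ≥ 0.09.

No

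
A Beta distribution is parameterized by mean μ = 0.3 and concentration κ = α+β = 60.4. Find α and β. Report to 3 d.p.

Split κ in proportion μ : (1−μ): α = 0.3·60.4 = 18.120, β = 60.4 − 18.120 = 42.280.

α = 18.120, β = 42.280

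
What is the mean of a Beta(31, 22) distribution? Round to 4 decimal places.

0.5849

E[X] = α/(α+β) = 31/53 = 0.5849.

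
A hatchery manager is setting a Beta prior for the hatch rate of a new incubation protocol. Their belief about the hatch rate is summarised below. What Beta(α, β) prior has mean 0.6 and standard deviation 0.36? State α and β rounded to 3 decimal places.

σ² = 0.36² = 0.1296.
With s = α+β, Var = μ(1−μ)/(s+1), so s+1 = (0.6×0.4)/0.1296 = 1.8519 and s = 0.8519.
α = μs = 0.511, β = (1−μ)s = 0.341.

α = 0.511, β = 0.341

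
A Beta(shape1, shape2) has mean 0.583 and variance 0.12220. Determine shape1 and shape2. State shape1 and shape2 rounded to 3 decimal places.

Let s = shape1+shape2. The Beta variance is μ(1−μ)/(s+1).
So s+1 = μ(1−μ)/σ² = (0.583×0.417)/0.12220 = 0.243111/0.12220 = 1.9895, giving s = 0.9895.
Then shape1 = μs = 0.583×0.9895 = 0.577 and shape2 = (1−μ)s = 0.417×0.9895 = 0.413.

shape1 = 0.577, shape2 = 0.413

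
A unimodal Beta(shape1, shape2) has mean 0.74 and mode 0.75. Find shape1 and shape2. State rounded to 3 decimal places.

shape1 = 37.000, shape2 = 13.000

With s = shape1+shape2: μ = shape1/s and mode = (shape1−1)/(s−2). Eliminating shape1 = μs,
μs − 1 = m(s−2) ⇒ s(μ−m) = 1−2m ⇒ s = -0.50/-0.01 = 50.0000.
So shape1 = μs = 37.000, shape2 = (1−μ)s = 13.000.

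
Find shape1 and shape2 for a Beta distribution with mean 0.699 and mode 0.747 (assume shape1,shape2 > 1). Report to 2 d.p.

shape1 = 7.19, shape2 = 3.10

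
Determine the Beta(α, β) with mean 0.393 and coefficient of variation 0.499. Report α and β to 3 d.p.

Var = (CV·μ)² = (0.499×0.393)² = 0.038458.
α+β = μ(1−μ)/Var − 1 = 0.238551/0.038458 − 1 = 5.2029.
Thus α = 0.393·5.2029 = 2.045 and β = 0.607·5.2029 = 3.158.

α = 2.045, β = 3.158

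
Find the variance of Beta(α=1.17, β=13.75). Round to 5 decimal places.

0.00454

μ = 1.17/14.92 = 0.078418; Var = μ(1−μ)/(α+β+1) = 0.0722688/15.92 = 0.00454.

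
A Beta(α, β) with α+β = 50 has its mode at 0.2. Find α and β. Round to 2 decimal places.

Mode = (α−1)/(κ−2) with κ = α+β, so α−1 = 0.2·48 = 9.60.
α = 10.60; β = κ − α = 39.40.

α = 10.60, β = 39.40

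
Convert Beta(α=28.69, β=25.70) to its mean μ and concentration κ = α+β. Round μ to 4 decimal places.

κ = α+β = 28.69+25.70 = 54.39; μ = α/κ = 28.69/54.39 = 0.5275.

μ = 0.5275, κ = 54.39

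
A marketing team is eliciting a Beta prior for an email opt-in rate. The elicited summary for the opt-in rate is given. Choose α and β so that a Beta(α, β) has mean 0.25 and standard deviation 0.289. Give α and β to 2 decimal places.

α = 0.31, β = 0.93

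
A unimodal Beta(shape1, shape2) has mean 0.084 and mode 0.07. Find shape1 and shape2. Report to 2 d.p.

shape1 = 5.16, shape2 = 56.27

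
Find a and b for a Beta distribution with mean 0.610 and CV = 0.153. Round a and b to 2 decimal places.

a = 16.05, b = 10.26

Var = (CV·μ)² = (0.153×0.610)² = 0.008710.
a+b = μ(1−μ)/Var − 1 = 0.237900/0.008710 − 1 = 26.3119.
Thus a = 0.610·26.3119 = 16.05 and b = 0.390·26.3119 = 10.26.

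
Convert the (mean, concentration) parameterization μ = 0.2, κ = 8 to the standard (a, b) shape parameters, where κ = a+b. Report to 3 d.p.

a = 1.600, b = 6.400

Split κ in proportion μ : (1−μ): a = 0.2·8 = 1.600, b = 8 − 1.600 = 6.400.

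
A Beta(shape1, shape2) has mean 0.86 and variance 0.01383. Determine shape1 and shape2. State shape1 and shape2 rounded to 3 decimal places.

By moment matching, shape1+shape2 = μ(1−μ)/σ² − 1 = (0.86·0.14)/0.01383 − 1 = 8.7057 − 1 = 7.7057.
Since shape1/(shape1+shape2) = μ, shape1 = 0.86·7.7057 = 6.627 and shape2 = 0.14·7.7057 = 1.079.

shape1 = 6.627, shape2 = 1.079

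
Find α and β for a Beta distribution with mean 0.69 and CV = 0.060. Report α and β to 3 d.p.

α = 85.421, β = 38.378

Var = (CV·μ)² = (0.060×0.69)² = 0.001714.
α+β = μ(1−μ)/Var − 1 = 0.2139/0.001714 − 1 = 123.7987.
Thus α = 0.69·123.7987 = 85.421 and β = 0.31·123.7987 = 38.378.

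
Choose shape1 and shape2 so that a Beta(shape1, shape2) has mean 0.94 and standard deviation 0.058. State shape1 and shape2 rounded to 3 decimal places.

shape1 = 14.820, shape2 = 0.946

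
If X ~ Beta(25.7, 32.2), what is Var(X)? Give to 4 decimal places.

0.0042

α+β = 57.9 and αβ = 827.54, so Var = αβ/[(α+β)²(α+β+1)] = 827.54/197456.949 = 0.0042.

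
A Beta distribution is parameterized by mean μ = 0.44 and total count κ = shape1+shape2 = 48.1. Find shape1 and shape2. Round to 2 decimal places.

shape1 = μκ = 0.44×48.1 = 21.16 and shape2 = (1−μ)κ = 0.56×48.1 = 26.94.

shape1 = 21.16, shape2 = 26.94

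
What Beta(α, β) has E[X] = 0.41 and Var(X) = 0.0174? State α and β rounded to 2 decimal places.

Write ν = α+β; then α = μν and Var = μ(1−μ)/(ν+1).
ν = μ(1−μ)/Var − 1 = 0.2419/0.0174 − 1 = 12.9023.
α = 0.41·12.9023 = 5.29, β = 0.59·12.9023 = 7.61.

α = 5.29, β = 7.61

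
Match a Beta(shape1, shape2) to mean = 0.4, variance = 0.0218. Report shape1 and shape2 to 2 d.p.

shape1 = 4.00, shape2 = 6.01

Let s = shape1+shape2. The Beta variance is μ(1−μ)/(s+1).
So s+1 = μ(1−μ)/σ² = (0.4×0.6)/0.0218 = 0.24/0.0218 = 11.0092, giving s = 10.0092.
Then shape1 = μs = 0.4×10.0092 = 4.00 and shape2 = (1−μ)s = 0.6×10.0092 = 6.01.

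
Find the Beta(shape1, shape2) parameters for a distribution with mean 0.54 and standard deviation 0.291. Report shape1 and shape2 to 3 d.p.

First σ² = 0.084681. Setting shape1 = μn, shape2 = (1−μ)n with n = shape1+shape2,
μ(1−μ)/(n+1) = 0.084681 ⇒ n+1 = 0.2484/0.084681 = 2.9334 ⇒ n = 1.9334.
Hence shape1 = 0.54×1.9334 = 1.044, shape2 = 0.46×1.9334 = 0.889.

shape1 = 1.044, shape2 = 0.889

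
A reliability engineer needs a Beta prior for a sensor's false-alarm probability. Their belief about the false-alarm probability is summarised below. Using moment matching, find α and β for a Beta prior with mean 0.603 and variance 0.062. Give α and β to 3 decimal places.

α = 1.725, β = 1.136

By moment matching, α+β = μ(1−μ)/σ² − 1 = (0.603·0.397)/0.062 − 1 = 3.8611 − 1 = 2.8611.
Since α/(α+β) = μ, α = 0.603·2.8611 = 1.725 and β = 0.397·2.8611 = 1.136.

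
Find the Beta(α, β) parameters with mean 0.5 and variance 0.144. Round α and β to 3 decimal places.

By moment matching, α+β = μ(1−μ)/σ² − 1 = (0.5·0.5)/0.144 − 1 = 1.7361 − 1 = 0.7361.
Since α/(α+β) = μ, α = 0.5·0.7361 = 0.368 and β = 0.5·0.7361 = 0.368.

α = 0.368, β = 0.368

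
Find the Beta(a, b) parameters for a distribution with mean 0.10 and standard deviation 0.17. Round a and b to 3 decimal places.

a = 0.211, b = 1.903

Variance = 0.17² = 0.0289. The moment-matching identity a+b = μ(1−μ)/Var − 1 gives
a+b = 0.0900/0.0289 − 1 = 2.1142, so a = μ·2.1142 = 0.211 and b = (1−μ)·2.1142 = 1.903.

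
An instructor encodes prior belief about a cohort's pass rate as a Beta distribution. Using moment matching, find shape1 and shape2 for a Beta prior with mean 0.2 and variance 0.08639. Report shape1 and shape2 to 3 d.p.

By moment matching, shape1+shape2 = μ(1−μ)/σ² − 1 = (0.2·0.8)/0.08639 − 1 = 1.8521 − 1 = 0.8521.
Since shape1/(shape1+shape2) = μ, shape1 = 0.2·0.8521 = 0.170 and shape2 = 0.8·0.8521 = 0.682.

shape1 = 0.170, shape2 = 0.682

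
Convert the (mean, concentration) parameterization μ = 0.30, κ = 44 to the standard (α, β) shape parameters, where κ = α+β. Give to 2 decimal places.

α = 13.20, β = 30.80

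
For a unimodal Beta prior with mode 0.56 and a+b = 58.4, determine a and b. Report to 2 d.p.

Since the density peak of Beta(a,b) is at (a−1)/(a+b−2),
a = 1 + 0.56(58.4−2) = 32.58 and b = 58.4 − 32.58 = 25.82.

a = 32.58, b = 25.82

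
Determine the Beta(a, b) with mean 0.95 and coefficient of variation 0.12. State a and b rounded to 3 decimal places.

σ = CV·μ = 0.12×0.95 = 0.11400, so σ² = 0.012996.
s+1 = μ(1−μ)/σ² = 0.0475/0.012996 = 3.6550, so s = a+b = 2.6550.
a = μs = 2.522, b = (1−μ)s = 0.133.

a = 2.522, b = 0.133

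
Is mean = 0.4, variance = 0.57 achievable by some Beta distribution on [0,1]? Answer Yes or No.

A Beta with mean μ has variance μ(1−μ)/(α+β+1) < μ(1−μ).
Here μ(1−μ) = 0.4×0.6 = 0.24, and 0.57 ≥ 0.24.

No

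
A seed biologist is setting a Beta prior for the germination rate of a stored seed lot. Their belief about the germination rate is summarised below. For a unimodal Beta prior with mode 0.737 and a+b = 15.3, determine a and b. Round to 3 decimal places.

Mode = (a−1)/(κ−2) with κ = a+b, so a−1 = 0.737·13.3 = 9.802.
a = 10.802; b = κ − a = 4.498.

a = 10.802, b = 4.498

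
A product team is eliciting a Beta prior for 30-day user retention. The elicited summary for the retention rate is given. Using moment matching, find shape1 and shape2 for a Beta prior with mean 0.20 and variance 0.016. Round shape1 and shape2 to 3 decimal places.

shape1 = 1.800, shape2 = 7.200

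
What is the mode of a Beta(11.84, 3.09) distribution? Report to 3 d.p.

With α,β > 1, mode = (α−1)/(α+β−2) = 10.84/12.93 = 0.838.

0.838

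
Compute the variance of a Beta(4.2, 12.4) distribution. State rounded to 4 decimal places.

0.0107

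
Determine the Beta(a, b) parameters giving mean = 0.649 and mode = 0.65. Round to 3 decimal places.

a = 194.700, b = 105.300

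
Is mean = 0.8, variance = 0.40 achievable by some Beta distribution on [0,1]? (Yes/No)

No

A Beta with mean μ has variance μ(1−μ)/(α+β+1) < μ(1−μ).
Here μ(1−μ) = 0.8×0.2 = 0.16, and 0.40 ≥ 0.16.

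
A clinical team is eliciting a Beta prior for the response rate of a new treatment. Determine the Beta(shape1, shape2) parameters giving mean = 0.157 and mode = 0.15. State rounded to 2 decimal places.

With s = shape1+shape2: μ = shape1/s and mode = (shape1−1)/(s−2). Eliminating shape1 = μs,
μs − 1 = m(s−2) ⇒ s(μ−m) = 1−2m ⇒ s = 0.70/0.007 = 100.0000.
So shape1 = μs = 15.70, shape2 = (1−μ)s = 84.30.

shape1 = 15.70, shape2 = 84.30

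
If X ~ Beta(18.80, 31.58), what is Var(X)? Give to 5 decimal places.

α+β = 50.38 and αβ = 593.7040, so Var = αβ/[(α+β)²(α+β+1)] = 593.7040/130409.859272 = 0.00455.

0.00455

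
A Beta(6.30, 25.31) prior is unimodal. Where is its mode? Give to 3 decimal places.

The density x^(α−1)(1−x)^(β−1) is maximised at (α−1)/(α+β−2) = 5.30/29.61 = 0.179.

0.179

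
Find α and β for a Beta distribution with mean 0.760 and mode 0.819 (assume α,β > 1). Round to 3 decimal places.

Let s = α+β. Mean gives α = μs = 0.760s; mode gives (α−1)/(s−2) = 0.819.
Substituting: 0.760s − 1 = 0.819(s−2) = 0.819s − 1.638, so -0.059s = -0.638 and s = 10.8136.
Then α = 0.760×10.8136 = 8.218 and β = s−α = 2.595.

α = 8.218, β = 2.595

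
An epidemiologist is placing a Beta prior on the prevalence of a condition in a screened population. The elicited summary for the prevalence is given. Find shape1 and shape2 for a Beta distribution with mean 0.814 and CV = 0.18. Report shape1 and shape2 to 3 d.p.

shape1 = 4.927, shape2 = 1.126

σ = CV·μ = 0.18×0.814 = 0.14652, so σ² = 0.021468.
s+1 = μ(1−μ)/σ² = 0.151404/0.021468 = 7.0525, so s = shape1+shape2 = 6.0525.
shape1 = μs = 4.927, shape2 = (1−μ)s = 1.126.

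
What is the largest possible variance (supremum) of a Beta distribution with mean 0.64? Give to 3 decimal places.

For fixed mean μ the Beta variance is μ(1−μ)/(α+β+1), increasing as α+β decreases.
Its least upper bound (not attained) is μ(1−μ) = 0.64·0.36 = 0.230.

0.230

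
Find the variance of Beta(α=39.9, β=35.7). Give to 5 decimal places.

Var = αβ/[(α+β)²(α+β+1)] = (39.9×35.7)/(75.6²×76.6) = 1424.43/437796.576 = 0.00325.

0.00325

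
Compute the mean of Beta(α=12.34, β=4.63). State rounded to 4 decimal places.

0.7272

The Beta mean is α/(α+β) = 12.34/(12.34+4.63) = 0.7272.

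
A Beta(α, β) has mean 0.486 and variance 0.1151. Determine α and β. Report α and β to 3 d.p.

Let s = α+β. The Beta variance is μ(1−μ)/(s+1).
So s+1 = μ(1−μ)/σ² = (0.486×0.514)/0.1151 = 0.249804/0.1151 = 2.1703, giving s = 1.1703.
Then α = μs = 0.486×1.1703 = 0.569 and β = (1−μ)s = 0.514×1.1703 = 0.602.

α = 0.569, β = 0.602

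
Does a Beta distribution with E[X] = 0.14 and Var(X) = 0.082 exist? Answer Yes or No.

Yes

For any Beta, Var(X) < E[X]·(1−E[X]).
Here μ(1−μ) = 0.14×0.86 = 0.1204, and 0.082 < 0.1204.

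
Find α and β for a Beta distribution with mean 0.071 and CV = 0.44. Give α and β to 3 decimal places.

Var = (CV·μ)² = (0.44×0.071)² = 0.000976.
α+β = μ(1−μ)/Var − 1 = 0.065959/0.000976 − 1 = 66.5853.
Thus α = 0.071·66.5853 = 4.728 and β = 0.929·66.5853 = 61.858.

α = 4.728, β = 61.858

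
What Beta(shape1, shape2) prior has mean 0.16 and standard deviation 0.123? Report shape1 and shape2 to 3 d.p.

First σ² = 0.015129. Setting shape1 = μn, shape2 = (1−μ)n with n = shape1+shape2,
μ(1−μ)/(n+1) = 0.015129 ⇒ n+1 = 0.1344/0.015129 = 8.8836 ⇒ n = 7.8836.
Hence shape1 = 0.16×7.8836 = 1.261, shape2 = 0.84×7.8836 = 6.622.

shape1 = 1.261, shape2 = 6.622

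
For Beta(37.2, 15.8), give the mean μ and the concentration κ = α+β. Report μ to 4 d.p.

κ = α+β = 37.2+15.8 = 53.0; μ = α/κ = 37.2/53.0 = 0.7019.

μ = 0.7019, κ = 53.0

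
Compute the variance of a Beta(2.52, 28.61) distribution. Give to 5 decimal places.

0.00232

μ = 2.52/31.13 = 0.080951; Var = μ(1−μ)/(α+β+1) = 0.0743978/32.13 = 0.00232.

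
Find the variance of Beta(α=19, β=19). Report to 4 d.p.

α+β = 38 and αβ = 361, so Var = αβ/[(α+β)²(α+β+1)] = 361/56316 = 0.0064.

0.0064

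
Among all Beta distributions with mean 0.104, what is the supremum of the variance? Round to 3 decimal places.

0.093

Var = μ(1−μ)/(α+β+1), which approaches μ(1−μ) as α+β → 0.
So the supremum is μ(1−μ) = 0.104×0.896 = 0.093.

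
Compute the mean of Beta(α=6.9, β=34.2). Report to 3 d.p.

0.168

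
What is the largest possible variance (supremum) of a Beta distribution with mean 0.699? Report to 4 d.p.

0.2104

Var = μ(1−μ)/(α+β+1), which approaches μ(1−μ) as α+β → 0.
So the supremum is μ(1−μ) = 0.699×0.301 = 0.2104.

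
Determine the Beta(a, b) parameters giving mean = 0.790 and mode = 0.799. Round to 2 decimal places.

a = 52.49, b = 13.95

Let s = a+b. Mean gives a = μs = 0.790s; mode gives (a−1)/(s−2) = 0.799.
Substituting: 0.790s − 1 = 0.799(s−2) = 0.799s − 1.598, so -0.009s = -0.598 and s = 66.4444.
Then a = 0.790×66.4444 = 52.49 and b = s−a = 13.95.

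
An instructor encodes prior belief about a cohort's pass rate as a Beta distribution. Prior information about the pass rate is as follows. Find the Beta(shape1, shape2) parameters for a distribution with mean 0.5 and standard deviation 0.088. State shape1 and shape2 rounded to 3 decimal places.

σ² = 0.088² = 0.007744.
With s = shape1+shape2, Var = μ(1−μ)/(s+1), so s+1 = (0.5×0.5)/0.007744 = 32.2831 and s = 31.2831.
shape1 = μs = 15.642, shape2 = (1−μ)s = 15.642.

shape1 = 15.642, shape2 = 15.642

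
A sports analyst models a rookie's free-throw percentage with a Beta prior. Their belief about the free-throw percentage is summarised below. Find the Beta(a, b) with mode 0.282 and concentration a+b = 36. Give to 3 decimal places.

Since the density peak of Beta(a,b) is at (a−1)/(a+b−2),
a = 1 + 0.282(36−2) = 10.588 and b = 36 − 10.588 = 25.412.

a = 10.588, b = 25.412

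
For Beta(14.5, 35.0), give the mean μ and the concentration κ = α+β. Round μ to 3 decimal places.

κ = α+β = 14.5+35.0 = 49.5; μ = α/κ = 14.5/49.5 = 0.293.

μ = 0.293, κ = 49.5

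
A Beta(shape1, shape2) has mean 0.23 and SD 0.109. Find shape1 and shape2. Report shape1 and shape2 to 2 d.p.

First σ² = 0.011881. Setting shape1 = μn, shape2 = (1−μ)n with n = shape1+shape2,
μ(1−μ)/(n+1) = 0.011881 ⇒ n+1 = 0.1771/0.011881 = 14.9062 ⇒ n = 13.9062.
Hence shape1 = 0.23×13.9062 = 3.20, shape2 = 0.77×13.9062 = 10.71.

shape1 = 3.20, shape2 = 10.71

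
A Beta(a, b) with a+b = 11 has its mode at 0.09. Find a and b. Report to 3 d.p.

a = 1.810, b = 9.190

Since the density peak of Beta(a,b) is at (a−1)/(a+b−2),
a = 1 + 0.09(11−2) = 1.810 and b = 11 − 1.810 = 9.190.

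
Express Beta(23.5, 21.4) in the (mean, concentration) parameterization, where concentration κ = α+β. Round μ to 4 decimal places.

κ = α+β = 23.5+21.4 = 44.9; μ = α/κ = 23.5/44.9 = 0.5234.

μ = 0.5234, κ = 44.9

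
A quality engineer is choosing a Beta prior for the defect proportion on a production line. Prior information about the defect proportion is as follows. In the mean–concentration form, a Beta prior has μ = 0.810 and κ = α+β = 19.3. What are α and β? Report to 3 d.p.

α = 15.633, β = 3.667

Split κ in proportion μ : (1−μ): α = 0.810·19.3 = 15.633, β = 19.3 − 15.633 = 3.667.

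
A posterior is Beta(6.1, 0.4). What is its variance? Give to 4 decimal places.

0.0077

μ = 6.1/6.5 = 0.938462; Var = μ(1−μ)/(α+β+1) = 0.0577515/7.5 = 0.0077.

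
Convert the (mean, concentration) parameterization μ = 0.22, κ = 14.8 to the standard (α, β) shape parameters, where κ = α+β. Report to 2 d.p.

α = 3.26, β = 11.54

α = μκ = 0.22×14.8 = 3.26 and β = (1−μ)κ = 0.78×14.8 = 11.54.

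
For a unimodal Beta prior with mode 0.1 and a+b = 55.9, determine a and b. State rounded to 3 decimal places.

Since the density peak of Beta(a,b) is at (a−1)/(a+b−2),
a = 1 + 0.1(55.9−2) = 6.390 and b = 55.9 − 6.390 = 49.510.

a = 6.390, b = 49.510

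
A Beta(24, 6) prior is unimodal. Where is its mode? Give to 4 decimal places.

0.8214

The density x^(α−1)(1−x)^(β−1) is maximised at (α−1)/(α+β−2) = 23/28 = 0.8214.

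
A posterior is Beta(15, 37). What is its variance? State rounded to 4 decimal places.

0.0039

α+β = 52 and αβ = 555, so Var = αβ/[(α+β)²(α+β+1)] = 555/143312 = 0.0039.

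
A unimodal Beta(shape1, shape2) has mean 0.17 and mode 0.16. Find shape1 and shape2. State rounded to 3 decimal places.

With s = shape1+shape2: μ = shape1/s and mode = (shape1−1)/(s−2). Eliminating shape1 = μs,
μs − 1 = m(s−2) ⇒ s(μ−m) = 1−2m ⇒ s = 0.68/0.01 = 68.0000.
So shape1 = μs = 11.560, shape2 = (1−μ)s = 56.440.

shape1 = 11.560, shape2 = 56.440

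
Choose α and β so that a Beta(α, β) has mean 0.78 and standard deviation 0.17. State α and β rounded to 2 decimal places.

α = 3.85, β = 1.09

Variance = 0.17² = 0.0289. The moment-matching identity α+β = μ(1−μ)/Var − 1 gives
α+β = 0.1716/0.0289 − 1 = 4.9377, so α = μ·4.9377 = 3.85 and β = (1−μ)·4.9377 = 1.09.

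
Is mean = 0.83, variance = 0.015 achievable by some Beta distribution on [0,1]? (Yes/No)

For any Beta, Var(X) < E[X]·(1−E[X]).
Here μ(1−μ) = 0.83×0.17 = 0.1411, and 0.015 < 0.1411.

Yes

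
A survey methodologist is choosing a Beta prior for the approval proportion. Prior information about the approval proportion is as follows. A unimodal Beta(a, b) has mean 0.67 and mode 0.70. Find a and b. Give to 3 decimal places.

a = 8.933, b = 4.400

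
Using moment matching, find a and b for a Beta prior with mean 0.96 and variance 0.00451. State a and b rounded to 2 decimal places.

a = 7.21, b = 0.30

Write ν = a+b; then a = μν and Var = μ(1−μ)/(ν+1).
ν = μ(1−μ)/Var − 1 = 0.0384/0.00451 − 1 = 7.5144.
a = 0.96·7.5144 = 7.21, b = 0.04·7.5144 = 0.30.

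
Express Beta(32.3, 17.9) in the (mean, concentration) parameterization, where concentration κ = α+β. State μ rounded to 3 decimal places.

μ = 0.643, κ = 50.2

κ = α+β = 32.3+17.9 = 50.2; μ = α/κ = 32.3/50.2 = 0.643.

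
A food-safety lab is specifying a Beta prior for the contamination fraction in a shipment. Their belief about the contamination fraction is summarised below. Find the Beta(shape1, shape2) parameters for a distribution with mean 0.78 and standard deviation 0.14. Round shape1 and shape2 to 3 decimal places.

Variance = 0.14² = 0.0196. The moment-matching identity shape1+shape2 = μ(1−μ)/Var − 1 gives
shape1+shape2 = 0.1716/0.0196 − 1 = 7.7551, so shape1 = μ·7.7551 = 6.049 and shape2 = (1−μ)·7.7551 = 1.706.

shape1 = 6.049, shape2 = 1.706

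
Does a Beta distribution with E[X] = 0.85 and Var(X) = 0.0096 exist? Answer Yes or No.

Yes

The Beta variance bound is σ² < μ(1−μ).
Here μ(1−μ) = 0.85×0.15 = 0.1275, and 0.0096 < 0.1275.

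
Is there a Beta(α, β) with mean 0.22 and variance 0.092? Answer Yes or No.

The Beta variance bound is σ² < μ(1−μ).
Here μ(1−μ) = 0.22×0.78 = 0.1716, and 0.092 < 0.1716.

Yes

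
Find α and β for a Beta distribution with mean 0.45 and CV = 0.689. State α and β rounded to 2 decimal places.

Var = (CV·μ)² = (0.689×0.45)² = 0.096131.
α+β = μ(1−μ)/Var − 1 = 0.2475/0.096131 − 1 = 1.5746.
Thus α = 0.45·1.5746 = 0.71 and β = 0.55·1.5746 = 0.87.

α = 0.71, β = 0.87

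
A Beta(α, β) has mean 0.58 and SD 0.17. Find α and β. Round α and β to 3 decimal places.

First σ² = 0.0289. Setting α = μn, β = (1−μ)n with n = α+β,
μ(1−μ)/(n+1) = 0.0289 ⇒ n+1 = 0.2436/0.0289 = 8.4291 ⇒ n = 7.4291.
Hence α = 0.58×7.4291 = 4.309, β = 0.42×7.4291 = 3.120.

α = 4.309, β = 3.120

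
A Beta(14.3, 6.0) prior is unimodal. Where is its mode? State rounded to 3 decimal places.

The density x^(α−1)(1−x)^(β−1) is maximised at (α−1)/(α+β−2) = 13.3/18.3 = 0.727.

0.727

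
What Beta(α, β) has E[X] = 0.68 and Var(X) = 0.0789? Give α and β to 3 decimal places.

Write ν = α+β; then α = μν and Var = μ(1−μ)/(ν+1).
ν = μ(1−μ)/Var − 1 = 0.2176/0.0789 − 1 = 1.7579.
α = 0.68·1.7579 = 1.195, β = 0.32·1.7579 = 0.563.

α = 1.195, β = 0.563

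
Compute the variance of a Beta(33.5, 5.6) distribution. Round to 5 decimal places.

0.00306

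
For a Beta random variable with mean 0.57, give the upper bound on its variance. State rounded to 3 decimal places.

0.245

Var = μ(1−μ)/(α+β+1), which approaches μ(1−μ) as α+β → 0.
So the supremum is μ(1−μ) = 0.57×0.43 = 0.245.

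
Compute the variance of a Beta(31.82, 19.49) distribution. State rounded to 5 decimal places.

α+β = 51.31 and αβ = 620.1718, so Var = αβ/[(α+β)²(α+β+1)] = 620.1718/137717.379191 = 0.00450.

0.00450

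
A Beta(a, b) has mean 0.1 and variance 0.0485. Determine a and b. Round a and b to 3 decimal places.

By moment matching, a+b = μ(1−μ)/σ² − 1 = (0.1·0.9)/0.0485 − 1 = 1.8557 − 1 = 0.8557.
Since a/(a+b) = μ, a = 0.1·0.8557 = 0.086 and b = 0.9·0.8557 = 0.770.

a = 0.086, b = 0.770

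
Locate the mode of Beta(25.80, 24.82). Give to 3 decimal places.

0.510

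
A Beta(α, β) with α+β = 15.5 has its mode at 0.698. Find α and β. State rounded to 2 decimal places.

Mode = (α−1)/(κ−2) with κ = α+β, so α−1 = 0.698·13.5 = 9.42.
α = 10.42; β = κ − α = 5.08.

α = 10.42, β = 5.08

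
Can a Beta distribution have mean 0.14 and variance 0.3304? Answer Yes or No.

No

For any Beta, Var(X) < E[X]·(1−E[X]).
Here μ(1−μ) = 0.14×0.86 = 0.1204, and 0.3304 ≥ 0.1204.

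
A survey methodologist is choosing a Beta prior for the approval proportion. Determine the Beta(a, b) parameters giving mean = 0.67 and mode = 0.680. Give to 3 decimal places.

Let s = a+b. Mean gives a = μs = 0.67s; mode gives (a−1)/(s−2) = 0.680.
Substituting: 0.67s − 1 = 0.680(s−2) = 0.680s − 1.360, so -0.010s = -0.360 and s = 36.0000.
Then a = 0.67×36.0000 = 24.120 and b = s−a = 11.880.

a = 24.120, b = 11.880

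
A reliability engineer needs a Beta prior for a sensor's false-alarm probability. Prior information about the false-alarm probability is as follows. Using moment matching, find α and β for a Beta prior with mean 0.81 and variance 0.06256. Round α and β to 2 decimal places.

By moment matching, α+β = μ(1−μ)/σ² − 1 = (0.81·0.19)/0.06256 − 1 = 2.4600 − 1 = 1.4600.
Since α/(α+β) = μ, α = 0.81·1.4600 = 1.18 and β = 0.19·1.4600 = 0.28.

α = 1.18, β = 0.28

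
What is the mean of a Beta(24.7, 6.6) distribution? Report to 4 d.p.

0.7891

The Beta mean is α/(α+β) = 24.7/(24.7+6.6) = 0.7891.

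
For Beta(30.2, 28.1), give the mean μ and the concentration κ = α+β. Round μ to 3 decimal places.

κ = α+β = 30.2+28.1 = 58.3; μ = α/κ = 30.2/58.3 = 0.518.

μ = 0.518, κ = 58.3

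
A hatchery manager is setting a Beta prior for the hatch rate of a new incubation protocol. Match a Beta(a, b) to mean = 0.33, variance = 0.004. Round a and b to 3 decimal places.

By moment matching, a+b = μ(1−μ)/σ² − 1 = (0.33·0.67)/0.004 − 1 = 55.2750 − 1 = 54.2750.
Since a/(a+b) = μ, a = 0.33·54.2750 = 17.911 and b = 0.67·54.2750 = 36.364.

a = 17.911, b = 36.364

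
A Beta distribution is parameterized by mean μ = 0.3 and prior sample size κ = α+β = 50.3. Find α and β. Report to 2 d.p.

α = μκ = 0.3×50.3 = 15.09 and β = (1−μ)κ = 0.7×50.3 = 35.21.

α = 15.09, β = 35.21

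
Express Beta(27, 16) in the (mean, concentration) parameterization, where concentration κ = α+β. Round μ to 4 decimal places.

μ = 0.6279, κ = 43

κ = α+β = 27+16 = 43; μ = α/κ = 27/43 = 0.6279.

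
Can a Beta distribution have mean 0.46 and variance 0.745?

The Beta variance bound is σ² < μ(1−μ).
Here μ(1−μ) = 0.46×0.54 = 0.2484, and 0.745 ≥ 0.2484.

No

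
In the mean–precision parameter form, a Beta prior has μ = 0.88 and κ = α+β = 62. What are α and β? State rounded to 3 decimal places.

α = 54.560, β = 7.440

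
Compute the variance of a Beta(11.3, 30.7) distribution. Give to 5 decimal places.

0.00457

μ = 11.3/42.0 = 0.269048; Var = μ(1−μ)/(α+β+1) = 0.1966610/43.0 = 0.00457.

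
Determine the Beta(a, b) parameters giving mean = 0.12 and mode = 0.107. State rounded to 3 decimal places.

a = 7.255, b = 53.206

With s = a+b: μ = a/s and mode = (a−1)/(s−2). Eliminating a = μs,
μs − 1 = m(s−2) ⇒ s(μ−m) = 1−2m ⇒ s = 0.786/0.013 = 60.4615.
So a = μs = 7.255, b = (1−μ)s = 53.206.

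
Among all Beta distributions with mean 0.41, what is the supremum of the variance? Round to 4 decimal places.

0.2419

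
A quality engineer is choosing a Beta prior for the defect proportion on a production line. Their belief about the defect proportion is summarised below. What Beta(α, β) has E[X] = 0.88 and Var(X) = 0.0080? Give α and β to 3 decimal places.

α = 10.736, β = 1.464

Write ν = α+β; then α = μν and Var = μ(1−μ)/(ν+1).
ν = μ(1−μ)/Var − 1 = 0.1056/0.0080 − 1 = 12.2000.
α = 0.88·12.2000 = 10.736, β = 0.12·12.2000 = 1.464.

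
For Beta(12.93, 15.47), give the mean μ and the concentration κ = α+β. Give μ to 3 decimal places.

κ = α+β = 12.93+15.47 = 28.40; μ = α/κ = 12.93/28.40 = 0.455.

μ = 0.455, κ = 28.40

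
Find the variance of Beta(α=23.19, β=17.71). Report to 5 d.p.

0.00586

α+β = 40.90 and αβ = 410.6949, so Var = αβ/[(α+β)²(α+β+1)] = 410.6949/70090.739000 = 0.00586.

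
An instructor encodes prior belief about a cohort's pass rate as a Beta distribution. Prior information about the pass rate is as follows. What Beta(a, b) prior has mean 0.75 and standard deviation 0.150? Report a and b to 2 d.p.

First σ² = 0.022500. Setting a = μn, b = (1−μ)n with n = a+b,
μ(1−μ)/(n+1) = 0.022500 ⇒ n+1 = 0.1875/0.022500 = 8.3333 ⇒ n = 7.3333.
Hence a = 0.75×7.3333 = 5.50, b = 0.25×7.3333 = 1.83.

a = 5.50, b = 1.83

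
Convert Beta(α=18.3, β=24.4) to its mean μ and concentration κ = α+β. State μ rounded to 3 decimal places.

μ = 0.429, κ = 42.7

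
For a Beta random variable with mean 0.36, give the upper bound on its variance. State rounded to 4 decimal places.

0.2304

For fixed mean μ the Beta variance is μ(1−μ)/(α+β+1), increasing as α+β decreases.
Its least upper bound (not attained) is μ(1−μ) = 0.36·0.64 = 0.2304.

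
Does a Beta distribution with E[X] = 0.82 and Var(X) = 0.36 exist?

No

A Beta with mean μ has variance μ(1−μ)/(α+β+1) < μ(1−μ).
Here μ(1−μ) = 0.82×0.18 = 0.1476, and 0.36 ≥ 0.1476.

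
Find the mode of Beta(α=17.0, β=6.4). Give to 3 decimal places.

0.748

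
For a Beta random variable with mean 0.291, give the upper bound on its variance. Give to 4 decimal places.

0.2063

For fixed mean μ the Beta variance is μ(1−μ)/(α+β+1), increasing as α+β decreases.
Its least upper bound (not attained) is μ(1−μ) = 0.291·0.709 = 0.2063.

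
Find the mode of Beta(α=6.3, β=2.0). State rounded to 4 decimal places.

0.8413

The density x^(α−1)(1−x)^(β−1) is maximised at (α−1)/(α+β−2) = 5.3/6.3 = 0.8413.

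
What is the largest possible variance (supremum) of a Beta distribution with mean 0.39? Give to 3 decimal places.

For fixed mean μ the Beta variance is μ(1−μ)/(α+β+1), increasing as α+β decreases.
Its least upper bound (not attained) is μ(1−μ) = 0.39·0.61 = 0.238.

0.238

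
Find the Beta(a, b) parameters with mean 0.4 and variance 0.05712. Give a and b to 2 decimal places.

Let s = a+b. The Beta variance is μ(1−μ)/(s+1).
So s+1 = μ(1−μ)/σ² = (0.4×0.6)/0.05712 = 0.24/0.05712 = 4.2017, giving s = 3.2017.
Then a = μs = 0.4×3.2017 = 1.28 and b = (1−μ)s = 0.6×3.2017 = 1.92.

a = 1.28, b = 1.92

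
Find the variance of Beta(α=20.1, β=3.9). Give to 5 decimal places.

0.00544

α+β = 24.0 and αβ = 78.39, so Var = αβ/[(α+β)²(α+β+1)] = 78.39/14400.000 = 0.00544.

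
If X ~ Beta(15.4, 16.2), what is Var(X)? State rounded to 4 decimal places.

Var = αβ/[(α+β)²(α+β+1)] = (15.4×16.2)/(31.6²×32.6) = 249.48/32553.056 = 0.0077.

0.0077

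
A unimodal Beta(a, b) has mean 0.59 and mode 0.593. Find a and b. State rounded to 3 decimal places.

a = 36.580, b = 25.420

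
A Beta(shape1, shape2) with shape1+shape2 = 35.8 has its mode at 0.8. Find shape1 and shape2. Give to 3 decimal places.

For shape1,shape2>1 the mode is (shape1−1)/(shape1+shape2−2), so shape1 = mode·(κ−2)+1 = 0.8×33.8+1 = 28.040.
And shape2 = (1−mode)·(κ−2)+1 = 0.2×33.8+1 = 7.760.

shape1 = 28.040, shape2 = 7.760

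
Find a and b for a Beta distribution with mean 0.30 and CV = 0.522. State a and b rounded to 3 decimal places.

a = 2.269, b = 5.294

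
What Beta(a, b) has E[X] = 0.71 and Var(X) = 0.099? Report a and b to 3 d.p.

a = 0.767, b = 0.313

By moment matching, a+b = μ(1−μ)/σ² − 1 = (0.71·0.29)/0.099 − 1 = 2.0798 − 1 = 1.0798.
Since a/(a+b) = μ, a = 0.71·1.0798 = 0.767 and b = 0.29·1.0798 = 0.313.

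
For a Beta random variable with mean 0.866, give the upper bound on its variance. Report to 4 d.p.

Var = μ(1−μ)/(α+β+1), which approaches μ(1−μ) as α+β → 0.
So the supremum is μ(1−μ) = 0.866×0.134 = 0.1160.

0.1160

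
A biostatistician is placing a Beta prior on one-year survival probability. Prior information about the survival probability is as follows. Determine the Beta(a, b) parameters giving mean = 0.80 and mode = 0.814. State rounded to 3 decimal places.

a = 35.886, b = 8.971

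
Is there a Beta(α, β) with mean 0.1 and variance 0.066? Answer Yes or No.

The Beta variance bound is σ² < μ(1−μ).
Here μ(1−μ) = 0.1×0.9 = 0.09, and 0.066 < 0.09.

Yes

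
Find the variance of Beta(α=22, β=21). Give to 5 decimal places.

μ = 22/43 = 0.511628; Var = μ(1−μ)/(α+β+1) = 0.2498648/44 = 0.00568.

0.00568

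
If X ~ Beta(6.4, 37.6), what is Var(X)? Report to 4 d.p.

0.0028

μ = 6.4/44.0 = 0.145455; Var = μ(1−μ)/(α+β+1) = 0.1242975/45.0 = 0.0028.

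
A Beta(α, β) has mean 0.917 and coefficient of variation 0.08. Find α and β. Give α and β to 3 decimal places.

σ = CV·μ = 0.08×0.917 = 0.07336, so σ² = 0.005382.
s+1 = μ(1−μ)/σ² = 0.076111/0.005382 = 14.1426, so s = α+β = 13.1426.
α = μs = 12.052, β = (1−μ)s = 1.091.

α = 12.052, β = 1.091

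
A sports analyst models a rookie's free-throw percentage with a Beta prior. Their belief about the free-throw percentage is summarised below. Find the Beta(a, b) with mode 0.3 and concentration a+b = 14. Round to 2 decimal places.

a = 4.60, b = 9.40

Since the density peak of Beta(a,b) is at (a−1)/(a+b−2),
a = 1 + 0.3(14−2) = 4.60 and b = 14 − 4.60 = 9.40.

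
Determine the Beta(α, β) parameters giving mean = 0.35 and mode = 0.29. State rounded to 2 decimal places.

Let s = α+β. Mean gives α = μs = 0.35s; mode gives (α−1)/(s−2) = 0.29.
Substituting: 0.35s − 1 = 0.29(s−2) = 0.29s − 0.58, so 0.06s = 0.42 and s = 7.0000.
Then α = 0.35×7.0000 = 2.45 and β = s−α = 4.55.

α = 2.45, β = 4.55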